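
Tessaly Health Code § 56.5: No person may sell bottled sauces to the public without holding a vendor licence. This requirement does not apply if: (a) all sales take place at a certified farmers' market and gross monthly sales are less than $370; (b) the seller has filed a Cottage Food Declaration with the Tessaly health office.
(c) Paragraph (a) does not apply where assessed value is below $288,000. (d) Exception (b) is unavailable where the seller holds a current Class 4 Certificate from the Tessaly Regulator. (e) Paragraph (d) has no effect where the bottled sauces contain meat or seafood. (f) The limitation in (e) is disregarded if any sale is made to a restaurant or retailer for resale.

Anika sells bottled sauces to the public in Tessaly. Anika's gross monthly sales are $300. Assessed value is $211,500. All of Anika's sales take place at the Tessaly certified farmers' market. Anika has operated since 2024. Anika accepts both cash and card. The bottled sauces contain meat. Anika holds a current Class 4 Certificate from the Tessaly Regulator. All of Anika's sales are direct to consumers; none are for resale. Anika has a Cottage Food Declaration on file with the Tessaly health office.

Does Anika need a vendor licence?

Exception (a) is satisfied on its face — all sales are at a certified farmers' market; gross monthly sales are $300, less than the $370 limit. Turning to paragraph (c): (c) operates against (a): assessed value is $211,500, below the $288,000 limit. (a) is therefore removed.
Exception (b) is satisfied on its face — a Cottage Food Declaration is on file. Under paragraphs (d)–(f): (d) is engaged (a current Class 4 Certificate is held), but is displaced by (e): (e) is triggered — the bottled sauces contain meat. (f) is inapplicable (no sales are for resale), so (e) stands. So (b) applies.

No — exception (b) applies; Anika is not required to hold a vendor licence.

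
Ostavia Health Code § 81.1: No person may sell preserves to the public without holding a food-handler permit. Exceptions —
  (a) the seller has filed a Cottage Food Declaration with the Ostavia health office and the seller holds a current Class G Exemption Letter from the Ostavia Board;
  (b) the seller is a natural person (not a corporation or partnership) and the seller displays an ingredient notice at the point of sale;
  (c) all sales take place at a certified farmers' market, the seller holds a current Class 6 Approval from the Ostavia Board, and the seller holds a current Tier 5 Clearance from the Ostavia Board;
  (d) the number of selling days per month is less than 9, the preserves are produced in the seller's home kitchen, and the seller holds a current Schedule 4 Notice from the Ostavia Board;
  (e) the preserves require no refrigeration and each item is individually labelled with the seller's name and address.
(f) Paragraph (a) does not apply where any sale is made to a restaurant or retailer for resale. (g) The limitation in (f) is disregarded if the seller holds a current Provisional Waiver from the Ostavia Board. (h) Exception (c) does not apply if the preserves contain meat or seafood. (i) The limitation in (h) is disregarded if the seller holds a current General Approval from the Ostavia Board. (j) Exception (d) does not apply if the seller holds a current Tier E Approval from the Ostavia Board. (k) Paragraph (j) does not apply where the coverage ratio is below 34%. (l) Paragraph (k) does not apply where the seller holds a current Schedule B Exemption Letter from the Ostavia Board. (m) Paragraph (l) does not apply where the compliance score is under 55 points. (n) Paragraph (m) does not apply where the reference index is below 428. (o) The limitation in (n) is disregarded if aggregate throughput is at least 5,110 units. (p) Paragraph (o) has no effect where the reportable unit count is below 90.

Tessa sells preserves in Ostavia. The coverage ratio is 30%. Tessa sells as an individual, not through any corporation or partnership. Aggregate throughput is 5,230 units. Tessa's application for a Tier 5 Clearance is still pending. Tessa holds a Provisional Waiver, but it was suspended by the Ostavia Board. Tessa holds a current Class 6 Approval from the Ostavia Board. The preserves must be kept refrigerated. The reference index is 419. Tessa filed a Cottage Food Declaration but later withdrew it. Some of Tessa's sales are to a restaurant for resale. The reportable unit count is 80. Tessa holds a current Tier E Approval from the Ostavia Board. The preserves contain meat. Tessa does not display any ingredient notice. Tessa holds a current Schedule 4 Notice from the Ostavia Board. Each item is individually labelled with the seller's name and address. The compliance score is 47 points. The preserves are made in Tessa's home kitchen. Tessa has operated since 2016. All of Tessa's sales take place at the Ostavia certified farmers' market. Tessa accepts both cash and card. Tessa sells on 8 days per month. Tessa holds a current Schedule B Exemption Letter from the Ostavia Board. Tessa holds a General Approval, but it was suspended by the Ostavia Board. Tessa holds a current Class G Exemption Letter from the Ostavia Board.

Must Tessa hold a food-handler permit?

Exception (a) requires that the seller has filed a Cottage Food Declaration with the Ostavia health office; but the Cottage Food Declaration was withdrawn, so (a) is unavailable.
Exception (b) requires that the seller displays an ingredient notice at the point of sale; but no ingredient notice is displayed, so (b) is unavailable.
Exception (c) fails — there is no Tier 5 Clearance in force.
Exception (d) is satisfied on its face — the number of selling days per month is 8, less than the 9 limit; the preserves are home-kitchen produced; a current Schedule 4 Notice is held. However, paragraphs (j)–(p) must be considered: (j) operates against (d): a current Tier E Approval is held. (k) operates (the coverage ratio is 30%, below the 34% limit), but is displaced by (l): (l) applies — a current Schedule B Exemption Letter is held. (m) applies (the compliance score is 47 points, under the 55 points limit), but yields to (n): (n) operates against (m): the reference index is 419, below the 428 limit. (o) would limit (n) — aggregate throughput is 5,230 units, meeting the 5,110 units threshold — but (p) sets (o) aside: (p) is triggered — the reportable unit count is 80, below the 90 limit. Exception (d) does not apply.
Exception (e) requires that the preserves require no refrigeration; but the preserves require refrigeration, so (e) is unavailable.
None of the exceptions is available; § 81.1 applies in full.

Yes — Tessa must hold a food-handler permit.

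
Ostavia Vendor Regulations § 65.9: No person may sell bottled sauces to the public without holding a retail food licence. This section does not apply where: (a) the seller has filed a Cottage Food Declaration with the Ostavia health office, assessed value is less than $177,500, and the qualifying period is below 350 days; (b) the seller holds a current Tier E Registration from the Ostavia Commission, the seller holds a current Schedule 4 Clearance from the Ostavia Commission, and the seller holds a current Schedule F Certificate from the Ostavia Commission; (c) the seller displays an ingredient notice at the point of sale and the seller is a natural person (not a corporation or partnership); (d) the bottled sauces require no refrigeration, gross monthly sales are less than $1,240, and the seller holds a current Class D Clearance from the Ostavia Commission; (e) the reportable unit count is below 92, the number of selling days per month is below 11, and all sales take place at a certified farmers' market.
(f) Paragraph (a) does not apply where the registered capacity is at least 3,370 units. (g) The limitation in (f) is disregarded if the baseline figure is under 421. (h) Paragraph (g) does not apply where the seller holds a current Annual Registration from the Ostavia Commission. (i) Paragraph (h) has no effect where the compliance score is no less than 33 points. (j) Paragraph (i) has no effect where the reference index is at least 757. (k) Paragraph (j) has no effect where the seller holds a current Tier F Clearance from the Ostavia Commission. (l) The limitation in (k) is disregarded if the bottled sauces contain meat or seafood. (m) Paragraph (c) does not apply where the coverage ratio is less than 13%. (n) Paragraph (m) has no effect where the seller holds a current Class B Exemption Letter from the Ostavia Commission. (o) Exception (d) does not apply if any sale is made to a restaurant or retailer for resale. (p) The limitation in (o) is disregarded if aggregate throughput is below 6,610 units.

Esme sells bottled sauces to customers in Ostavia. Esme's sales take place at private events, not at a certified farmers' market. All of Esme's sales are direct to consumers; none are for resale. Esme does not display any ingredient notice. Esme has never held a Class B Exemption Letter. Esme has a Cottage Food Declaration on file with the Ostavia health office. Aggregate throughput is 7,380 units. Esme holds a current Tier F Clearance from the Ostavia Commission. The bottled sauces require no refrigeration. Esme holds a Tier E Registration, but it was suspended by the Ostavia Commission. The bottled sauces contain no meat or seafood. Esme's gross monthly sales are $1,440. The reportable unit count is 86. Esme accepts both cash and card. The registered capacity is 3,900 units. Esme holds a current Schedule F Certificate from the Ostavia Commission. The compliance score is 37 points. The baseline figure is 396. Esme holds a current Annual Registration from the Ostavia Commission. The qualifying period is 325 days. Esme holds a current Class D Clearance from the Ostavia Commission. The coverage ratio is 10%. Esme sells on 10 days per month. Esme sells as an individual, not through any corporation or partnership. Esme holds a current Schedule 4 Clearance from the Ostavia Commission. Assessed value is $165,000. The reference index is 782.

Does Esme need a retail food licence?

Exception (a) is satisfied on its face — a Cottage Food Declaration is on file; assessed value is $165,000, less than the $177,500 limit; the qualifying period is 325 days, below the 350 days limit. Under paragraphs (f)–(l): (f) operates (the registered capacity is 3,900 units, meeting the 3,370 units threshold), but yields to (g): (g) operates against (f): the baseline figure is 396, under the 421 limit. (h) would limit (g) — a current Annual Registration is held — but (i) sets (h) aside: (i) operates against (h): the compliance score is 37 points, meeting the 33 points threshold. (j) would limit (i) — the reference index is 782, meeting the 757 threshold — but (k) sets (j) aside: (k) operates against (j): a current Tier F Clearance is held. (l), which would lift (k), does not operate here — the bottled sauces contain no meat or seafood. Exception (a) stands.
Exception (b) does not apply: no current Tier E Registration is held.
Exception (c) fails — no ingredient notice is displayed.
Exception (d) does not apply: gross monthly sales are $1,440, not less than $1,240.
Exception (e) requires that all sales take place at a certified farmers' market; but sales are at private events, not a certified farmers' market, so (e) is unavailable.

No — exception (a) applies; Esme is not required to hold a retail food licence.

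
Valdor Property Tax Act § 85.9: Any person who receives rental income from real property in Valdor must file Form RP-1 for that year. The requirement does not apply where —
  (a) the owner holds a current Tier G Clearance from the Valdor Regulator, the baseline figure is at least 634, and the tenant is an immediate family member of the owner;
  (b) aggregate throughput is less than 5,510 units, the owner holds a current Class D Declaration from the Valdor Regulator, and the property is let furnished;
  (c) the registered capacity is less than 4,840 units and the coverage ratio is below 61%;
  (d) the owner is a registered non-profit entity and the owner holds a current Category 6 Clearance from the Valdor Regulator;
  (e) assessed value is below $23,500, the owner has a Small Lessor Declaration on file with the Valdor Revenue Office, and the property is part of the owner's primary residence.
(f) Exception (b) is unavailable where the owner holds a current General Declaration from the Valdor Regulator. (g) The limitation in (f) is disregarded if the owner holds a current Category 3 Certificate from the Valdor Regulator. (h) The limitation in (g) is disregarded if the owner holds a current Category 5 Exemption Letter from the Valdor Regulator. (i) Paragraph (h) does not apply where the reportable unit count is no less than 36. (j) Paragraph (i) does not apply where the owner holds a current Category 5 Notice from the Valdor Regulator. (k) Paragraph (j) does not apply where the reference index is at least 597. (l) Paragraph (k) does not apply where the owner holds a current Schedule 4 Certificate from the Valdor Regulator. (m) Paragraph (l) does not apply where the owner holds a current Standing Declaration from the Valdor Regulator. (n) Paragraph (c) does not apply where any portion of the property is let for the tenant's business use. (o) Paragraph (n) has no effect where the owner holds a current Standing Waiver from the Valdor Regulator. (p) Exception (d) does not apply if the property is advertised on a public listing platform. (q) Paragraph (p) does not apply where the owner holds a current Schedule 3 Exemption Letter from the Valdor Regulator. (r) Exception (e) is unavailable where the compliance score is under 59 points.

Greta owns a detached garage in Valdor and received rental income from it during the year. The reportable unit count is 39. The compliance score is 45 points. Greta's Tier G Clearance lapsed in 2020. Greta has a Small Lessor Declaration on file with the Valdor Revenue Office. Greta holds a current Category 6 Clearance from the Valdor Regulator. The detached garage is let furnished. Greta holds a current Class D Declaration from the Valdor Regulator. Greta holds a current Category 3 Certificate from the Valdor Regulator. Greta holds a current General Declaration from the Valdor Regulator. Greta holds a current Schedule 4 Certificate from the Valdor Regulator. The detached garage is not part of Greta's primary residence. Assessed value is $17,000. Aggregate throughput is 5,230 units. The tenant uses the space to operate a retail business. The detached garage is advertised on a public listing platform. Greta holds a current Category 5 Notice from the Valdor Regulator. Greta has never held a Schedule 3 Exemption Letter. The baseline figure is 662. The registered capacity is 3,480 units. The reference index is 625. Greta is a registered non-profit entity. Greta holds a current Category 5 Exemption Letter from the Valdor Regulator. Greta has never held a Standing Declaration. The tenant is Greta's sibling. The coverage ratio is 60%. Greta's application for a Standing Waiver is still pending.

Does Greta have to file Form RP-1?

Exception (a) fails — no current Tier G Clearance is held.
All of (b)'s requirements are met (aggregate throughput is 5,230 units, less than the 5,510 units limit; a current Class D Declaration is held; the property is let furnished). But: (f) operates — a current General Declaration is held. (g) would limit (f) — a current Category 3 Certificate is held — but (h) sets (g) aside: (h) operates against (g): a current Category 5 Exemption Letter is held. (i) would limit (h) — the reportable unit count is 39, meeting the 36 threshold — but (j) sets (i) aside: (j) is engaged — a current Category 5 Notice is held. (k) is engaged (the reference index is 625, meeting the 597 threshold), but yields to (l): (l) operates against (k): a current Schedule 4 Certificate is held. (m) does not operate here (the Standing Declaration is not current), so (l) stands. Exception (b) does not apply.
Exception (c) is satisfied on its face — the registered capacity is 3,480 units, less than the 4,840 units limit; the coverage ratio is 60%, below the 61% limit. However, paragraphs (n)–(o) must be considered: (n) operates against (c): the space is let for business use. (o) is inapplicable (no current Standing Waiver is held), so (n) stands. (c) is therefore removed.
Exception (d): Greta is a registered non-profit; a current Category 6 Clearance is held — every condition holds. However, paragraphs (p)–(q) must be considered: (p) operates against (d): the property is publicly advertised. (q) is inapplicable (no current Schedule 3 Exemption Letter is held), so (p) stands. (d) is therefore removed.
Exception (e) fails — the detached garage is not part of the primary residence.
No exception applies. The general rule governs.

Yes — Greta must file Form RP-1.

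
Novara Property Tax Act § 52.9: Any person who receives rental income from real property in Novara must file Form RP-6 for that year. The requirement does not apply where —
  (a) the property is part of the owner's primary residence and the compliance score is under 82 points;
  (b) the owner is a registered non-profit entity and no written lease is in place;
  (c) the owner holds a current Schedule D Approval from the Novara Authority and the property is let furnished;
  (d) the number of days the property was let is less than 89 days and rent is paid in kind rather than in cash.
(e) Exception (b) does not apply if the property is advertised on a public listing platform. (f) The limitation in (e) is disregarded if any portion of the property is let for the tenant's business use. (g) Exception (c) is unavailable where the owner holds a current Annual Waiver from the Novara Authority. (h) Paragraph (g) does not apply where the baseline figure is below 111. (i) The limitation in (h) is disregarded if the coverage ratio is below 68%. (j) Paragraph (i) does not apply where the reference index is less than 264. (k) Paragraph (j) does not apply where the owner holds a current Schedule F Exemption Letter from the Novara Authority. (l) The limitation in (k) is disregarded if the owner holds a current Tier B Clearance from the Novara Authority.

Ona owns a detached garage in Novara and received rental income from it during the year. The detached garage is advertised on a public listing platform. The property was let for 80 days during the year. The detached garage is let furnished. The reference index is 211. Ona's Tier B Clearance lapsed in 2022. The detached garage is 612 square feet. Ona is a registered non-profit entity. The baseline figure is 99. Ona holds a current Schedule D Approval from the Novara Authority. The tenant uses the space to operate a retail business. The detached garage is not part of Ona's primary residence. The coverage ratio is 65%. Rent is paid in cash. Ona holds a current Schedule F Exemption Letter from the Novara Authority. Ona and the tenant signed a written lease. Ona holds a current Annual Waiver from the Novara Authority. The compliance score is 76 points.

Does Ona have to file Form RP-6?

Yes — Ona must file Form RP-6.

Exception (a) requires that the property is part of the owner's primary residence; but the detached garage is not part of the primary residence, so (a) is unavailable.
Exception (b) fails — a written lease is in place.
Exception (c)'s conditions are all satisfied: a current Schedule D Approval is held; the property is let furnished. However, paragraphs (g)–(l) must be considered: (g) operates — a current Annual Waiver is held. (h) would limit (g) — the baseline figure is 99, below the 111 limit — but (i) sets (h) aside: (i) operates against (h): the coverage ratio is 65%, below the 68% limit. (j) operates (the reference index is 211, less than the 264 limit), but is itself disapplied by (k): (k) operates against (j): a current Schedule F Exemption Letter is held. (l), which would lift (k), is not triggered — there is no Tier B Clearance in force. So (c) is unavailable.
Exception (d) fails — rent is paid in cash.
No exception applies. The general rule governs.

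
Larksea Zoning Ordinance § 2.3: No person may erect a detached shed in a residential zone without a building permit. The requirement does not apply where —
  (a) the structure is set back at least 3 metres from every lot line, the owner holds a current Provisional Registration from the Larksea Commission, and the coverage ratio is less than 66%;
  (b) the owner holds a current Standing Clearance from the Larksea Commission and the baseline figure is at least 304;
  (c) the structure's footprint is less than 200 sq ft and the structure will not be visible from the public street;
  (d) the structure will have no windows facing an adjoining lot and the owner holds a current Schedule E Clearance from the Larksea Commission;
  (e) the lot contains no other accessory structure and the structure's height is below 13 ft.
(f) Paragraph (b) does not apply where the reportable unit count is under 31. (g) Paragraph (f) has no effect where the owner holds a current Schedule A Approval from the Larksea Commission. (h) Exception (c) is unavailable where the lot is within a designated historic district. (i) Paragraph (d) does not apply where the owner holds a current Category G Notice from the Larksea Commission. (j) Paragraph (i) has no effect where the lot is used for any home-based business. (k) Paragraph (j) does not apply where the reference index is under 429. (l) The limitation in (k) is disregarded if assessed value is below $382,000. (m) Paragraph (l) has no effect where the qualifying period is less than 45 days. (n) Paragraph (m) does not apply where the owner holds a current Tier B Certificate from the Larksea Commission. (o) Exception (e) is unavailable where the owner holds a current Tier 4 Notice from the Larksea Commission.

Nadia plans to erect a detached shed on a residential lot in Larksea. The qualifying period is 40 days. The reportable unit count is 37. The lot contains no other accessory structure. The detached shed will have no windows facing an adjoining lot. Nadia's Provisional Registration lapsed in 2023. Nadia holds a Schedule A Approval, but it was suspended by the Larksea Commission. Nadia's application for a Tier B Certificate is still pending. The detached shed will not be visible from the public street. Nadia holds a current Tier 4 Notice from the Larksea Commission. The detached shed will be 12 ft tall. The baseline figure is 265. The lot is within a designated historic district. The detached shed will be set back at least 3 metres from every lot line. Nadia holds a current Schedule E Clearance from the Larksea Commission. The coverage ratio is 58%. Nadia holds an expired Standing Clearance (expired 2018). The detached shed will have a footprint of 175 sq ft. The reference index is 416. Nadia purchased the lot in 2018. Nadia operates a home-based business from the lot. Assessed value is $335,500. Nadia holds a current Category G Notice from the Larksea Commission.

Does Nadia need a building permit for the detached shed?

Yes — Nadia must obtain a building permit.

Exception (a) requires that the owner holds a current Provisional Registration from the Larksea Commission; but no current Provisional Registration is held, so (a) is unavailable.
Exception (b) requires that the owner holds a current Standing Clearance from the Larksea Commission; but the Standing Clearance is not current, so (b) is unavailable.
All of (c)'s requirements are met (the structure's footprint is 175 sq ft, less than the 200 sq ft limit; the structure will not be visible from the street). But applying paragraph (h): (h) is engaged — the lot is in a historic district. Exception (c) does not apply.
Exception (d)'s conditions are all satisfied: no windows face an adjoining lot; a current Schedule E Clearance is held. But applying paragraphs (i)–(n): (i) operates against (d): a current Category G Notice is held. (j) would limit (i) — a home-based business operates on the lot — but (k) sets (j) aside: (k) is triggered — the reference index is 416, under the 429 limit. (l) would limit (k) — assessed value is $335,500, below the $382,000 limit — but (m) sets (l) aside: (m) operates — the qualifying period is 40 days, less than the 45 days limit. (n), which would lift (m), is inapplicable — no current Tier B Certificate is held. Exception (d) does not apply.
Exception (e) is satisfied on its face — the lot has no other accessory structure; the structure's height is 12 ft, below the 13 ft limit. Turning to paragraph (o): (o) operates against (e): a current Tier 4 Notice is held. (e) is therefore removed.
No exception displaces § 2.3.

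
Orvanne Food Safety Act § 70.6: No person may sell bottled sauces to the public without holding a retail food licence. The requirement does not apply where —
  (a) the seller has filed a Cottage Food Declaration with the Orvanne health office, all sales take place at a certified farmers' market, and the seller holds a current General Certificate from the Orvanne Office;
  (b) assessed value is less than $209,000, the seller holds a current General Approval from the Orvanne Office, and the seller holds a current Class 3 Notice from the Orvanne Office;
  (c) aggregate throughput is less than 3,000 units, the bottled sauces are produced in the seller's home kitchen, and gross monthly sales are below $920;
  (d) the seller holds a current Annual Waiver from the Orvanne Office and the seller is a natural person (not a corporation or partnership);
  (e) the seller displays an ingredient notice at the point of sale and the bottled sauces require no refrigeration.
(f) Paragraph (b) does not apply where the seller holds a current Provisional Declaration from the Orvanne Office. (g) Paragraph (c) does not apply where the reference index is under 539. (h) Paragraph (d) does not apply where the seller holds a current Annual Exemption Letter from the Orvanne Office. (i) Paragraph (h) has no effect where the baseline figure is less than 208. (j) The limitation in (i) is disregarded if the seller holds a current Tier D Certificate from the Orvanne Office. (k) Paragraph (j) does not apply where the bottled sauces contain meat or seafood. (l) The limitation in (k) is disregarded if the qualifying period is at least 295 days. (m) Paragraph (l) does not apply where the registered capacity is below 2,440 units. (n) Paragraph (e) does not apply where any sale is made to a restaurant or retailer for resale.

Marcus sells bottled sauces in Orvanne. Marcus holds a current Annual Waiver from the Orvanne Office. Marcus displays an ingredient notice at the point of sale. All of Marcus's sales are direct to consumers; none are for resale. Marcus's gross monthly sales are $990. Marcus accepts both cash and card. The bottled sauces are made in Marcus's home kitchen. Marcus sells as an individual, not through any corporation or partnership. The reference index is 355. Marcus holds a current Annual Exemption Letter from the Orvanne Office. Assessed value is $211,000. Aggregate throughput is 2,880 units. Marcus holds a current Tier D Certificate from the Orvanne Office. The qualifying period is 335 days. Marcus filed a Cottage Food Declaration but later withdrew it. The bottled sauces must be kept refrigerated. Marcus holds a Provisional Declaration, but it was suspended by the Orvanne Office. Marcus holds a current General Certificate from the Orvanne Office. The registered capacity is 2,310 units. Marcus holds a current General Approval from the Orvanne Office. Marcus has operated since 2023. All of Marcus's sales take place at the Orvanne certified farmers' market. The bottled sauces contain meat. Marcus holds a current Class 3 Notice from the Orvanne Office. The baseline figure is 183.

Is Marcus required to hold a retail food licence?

Exception (a) fails — the Cottage Food Declaration was withdrawn.
Exception (b) requires that assessed value is less than $209,000; but assessed value is $211,000, not less than $209,000, so (b) is unavailable.
Exception (c) does not apply: gross monthly sales are $990, not below $920.
Exception (d)'s conditions are all satisfied: a current Annual Waiver is held; the seller is a natural person. Applying paragraphs (h)–(m): (h) is triggered (a current Annual Exemption Letter is held), but is itself disapplied by (i): (i) applies — the baseline figure is 183, less than the 208 limit. (j) is triggered (a current Tier D Certificate is held), but is overridden by (k): (k) operates against (j): the bottled sauces contain meat. (l) would limit (k) — the qualifying period is 335 days, meeting the 295 days threshold — but (m) sets (l) aside: (m) applies — the registered capacity is 2,310 units, below the 2,440 units limit. Exception (d) stands.
Exception (e) requires that the bottled sauces require no refrigeration; but the bottled sauces require refrigeration, so (e) is unavailable.

No — exception (d) applies; Marcus is not required to hold a retail food licence.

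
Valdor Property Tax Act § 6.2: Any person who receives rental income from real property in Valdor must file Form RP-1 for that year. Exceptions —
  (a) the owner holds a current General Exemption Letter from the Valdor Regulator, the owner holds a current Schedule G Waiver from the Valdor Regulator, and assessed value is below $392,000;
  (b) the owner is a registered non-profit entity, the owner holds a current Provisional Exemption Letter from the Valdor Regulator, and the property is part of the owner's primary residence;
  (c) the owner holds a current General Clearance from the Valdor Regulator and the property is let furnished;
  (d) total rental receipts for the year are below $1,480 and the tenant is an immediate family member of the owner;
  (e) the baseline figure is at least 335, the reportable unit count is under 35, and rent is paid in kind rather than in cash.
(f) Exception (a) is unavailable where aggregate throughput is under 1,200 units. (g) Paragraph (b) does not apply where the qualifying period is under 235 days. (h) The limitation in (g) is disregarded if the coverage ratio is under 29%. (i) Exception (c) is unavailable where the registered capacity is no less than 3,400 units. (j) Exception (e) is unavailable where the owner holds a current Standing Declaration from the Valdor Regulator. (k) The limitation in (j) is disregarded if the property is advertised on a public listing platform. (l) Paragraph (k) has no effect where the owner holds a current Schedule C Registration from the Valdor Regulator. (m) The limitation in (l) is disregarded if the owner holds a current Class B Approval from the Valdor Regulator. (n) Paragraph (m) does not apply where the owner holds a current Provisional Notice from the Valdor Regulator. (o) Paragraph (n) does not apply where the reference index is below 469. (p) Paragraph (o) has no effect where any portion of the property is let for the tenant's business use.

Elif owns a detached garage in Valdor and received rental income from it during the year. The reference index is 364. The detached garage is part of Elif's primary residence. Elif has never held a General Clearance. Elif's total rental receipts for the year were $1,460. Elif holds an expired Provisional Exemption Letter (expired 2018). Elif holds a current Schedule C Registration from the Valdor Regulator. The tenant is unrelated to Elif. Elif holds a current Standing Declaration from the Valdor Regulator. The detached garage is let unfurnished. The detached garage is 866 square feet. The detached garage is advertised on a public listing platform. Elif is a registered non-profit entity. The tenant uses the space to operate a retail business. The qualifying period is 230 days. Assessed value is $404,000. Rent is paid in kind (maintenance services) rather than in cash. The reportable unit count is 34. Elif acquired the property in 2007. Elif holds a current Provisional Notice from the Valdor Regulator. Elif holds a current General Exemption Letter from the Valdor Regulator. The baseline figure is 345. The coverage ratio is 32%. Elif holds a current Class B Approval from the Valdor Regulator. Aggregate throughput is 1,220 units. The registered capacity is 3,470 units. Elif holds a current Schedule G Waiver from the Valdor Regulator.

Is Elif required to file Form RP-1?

Yes — Elif must file Form RP-1.

Exception (a) requires that assessed value is below $392,000; but assessed value is $404,000, not below $392,000, so (a) is unavailable.
Exception (b) does not apply: no current Provisional Exemption Letter is held.
Exception (c) requires that the owner holds a current General Clearance from the Valdor Regulator; but the General Clearance is not current, so (c) is unavailable.
Exception (d) requires that the tenant is an immediate family member of the owner; but the tenant is unrelated to the owner, so (d) is unavailable.
Exception (e) is satisfied on its face — the baseline figure is 345, meeting the 335 threshold; the reportable unit count is 34, under the 35 limit; rent is paid in kind. But applying paragraphs (j)–(p): (j) is engaged — a current Standing Declaration is held. (k) is engaged (the property is publicly advertised), but yields to (l): (l) is engaged — a current Schedule C Registration is held. (m) is engaged (a current Class B Approval is held), but is overridden by (n): (n) operates against (m): a current Provisional Notice is held. (o) operates (the reference index is 364, below the 469 limit), but is overridden by (p): (p) operates against (o): the space is let for business use. (e) is therefore removed.
No exception is made out. Elif falls within the general rule.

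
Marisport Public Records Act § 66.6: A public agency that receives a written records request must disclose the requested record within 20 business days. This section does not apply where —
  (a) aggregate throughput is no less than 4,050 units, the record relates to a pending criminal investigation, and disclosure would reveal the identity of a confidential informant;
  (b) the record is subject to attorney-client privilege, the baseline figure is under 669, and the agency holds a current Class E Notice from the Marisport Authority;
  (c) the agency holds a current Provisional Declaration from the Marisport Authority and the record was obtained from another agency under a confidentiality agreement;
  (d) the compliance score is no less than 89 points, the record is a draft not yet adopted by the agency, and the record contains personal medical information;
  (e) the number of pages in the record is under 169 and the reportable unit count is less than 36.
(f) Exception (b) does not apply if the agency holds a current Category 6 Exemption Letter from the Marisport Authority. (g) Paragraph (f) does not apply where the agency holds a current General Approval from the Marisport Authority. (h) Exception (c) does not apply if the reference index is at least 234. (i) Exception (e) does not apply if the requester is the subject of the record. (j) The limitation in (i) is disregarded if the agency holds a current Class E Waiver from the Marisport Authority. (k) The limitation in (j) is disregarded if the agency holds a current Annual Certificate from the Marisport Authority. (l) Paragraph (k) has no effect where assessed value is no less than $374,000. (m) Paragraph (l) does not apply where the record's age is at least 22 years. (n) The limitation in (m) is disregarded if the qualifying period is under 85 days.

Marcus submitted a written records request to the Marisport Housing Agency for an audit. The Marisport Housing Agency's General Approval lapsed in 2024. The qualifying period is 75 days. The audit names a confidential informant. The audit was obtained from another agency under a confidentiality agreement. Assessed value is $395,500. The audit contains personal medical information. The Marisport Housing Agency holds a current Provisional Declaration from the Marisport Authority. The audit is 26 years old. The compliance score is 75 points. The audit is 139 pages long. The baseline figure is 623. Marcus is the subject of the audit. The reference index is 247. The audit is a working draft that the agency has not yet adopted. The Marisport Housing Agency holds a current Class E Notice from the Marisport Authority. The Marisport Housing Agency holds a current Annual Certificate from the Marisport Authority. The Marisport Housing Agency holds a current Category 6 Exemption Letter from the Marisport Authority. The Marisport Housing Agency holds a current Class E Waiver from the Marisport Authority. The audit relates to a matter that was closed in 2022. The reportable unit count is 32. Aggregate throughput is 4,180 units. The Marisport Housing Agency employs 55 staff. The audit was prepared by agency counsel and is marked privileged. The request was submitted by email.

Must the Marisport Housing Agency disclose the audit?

Exception (a) does not apply: the audit relates to a closed matter.
Exception (b)'s conditions are all satisfied: the audit is privileged; the baseline figure is 623, under the 669 limit; a current Class E Notice is held. But applying paragraphs (f)–(g): (f) operates against (b): a current Category 6 Exemption Letter is held. (g) is not engaged (there is no General Approval in force), so (f) stands. So (b) is unavailable.
All of (c)'s requirements are met (a current Provisional Declaration is held; the audit was obtained under a confidentiality agreement). But: (h) operates against (c): the reference index is 247, meeting the 234 threshold. Exception (c) does not apply.
Exception (d) does not apply: the compliance score is 75 points, short of 89 points.
Exception (e)'s conditions are all satisfied: the number of pages in the record is 139, under the 169 limit; the reportable unit count is 32, less than the 36 limit. Applying paragraphs (i)–(n): (i) would limit (e) — Marcus is the subject of the audit — but (j) sets (i) aside: (j) operates against (i): a current Class E Waiver is held. (k) operates (a current Annual Certificate is held), but is set aside by (l): (l) operates against (k): assessed value is $395,500, meeting the $374,000 threshold. (m) applies (the record's age is 26 years, meeting the 22 years threshold), but is itself disapplied by (n): (n) operates against (m): the qualifying period is 75 days, under the 85 days limit. (e) remains available.

No — exception (e) applies; the Marisport Housing Agency is not required to disclose the audit.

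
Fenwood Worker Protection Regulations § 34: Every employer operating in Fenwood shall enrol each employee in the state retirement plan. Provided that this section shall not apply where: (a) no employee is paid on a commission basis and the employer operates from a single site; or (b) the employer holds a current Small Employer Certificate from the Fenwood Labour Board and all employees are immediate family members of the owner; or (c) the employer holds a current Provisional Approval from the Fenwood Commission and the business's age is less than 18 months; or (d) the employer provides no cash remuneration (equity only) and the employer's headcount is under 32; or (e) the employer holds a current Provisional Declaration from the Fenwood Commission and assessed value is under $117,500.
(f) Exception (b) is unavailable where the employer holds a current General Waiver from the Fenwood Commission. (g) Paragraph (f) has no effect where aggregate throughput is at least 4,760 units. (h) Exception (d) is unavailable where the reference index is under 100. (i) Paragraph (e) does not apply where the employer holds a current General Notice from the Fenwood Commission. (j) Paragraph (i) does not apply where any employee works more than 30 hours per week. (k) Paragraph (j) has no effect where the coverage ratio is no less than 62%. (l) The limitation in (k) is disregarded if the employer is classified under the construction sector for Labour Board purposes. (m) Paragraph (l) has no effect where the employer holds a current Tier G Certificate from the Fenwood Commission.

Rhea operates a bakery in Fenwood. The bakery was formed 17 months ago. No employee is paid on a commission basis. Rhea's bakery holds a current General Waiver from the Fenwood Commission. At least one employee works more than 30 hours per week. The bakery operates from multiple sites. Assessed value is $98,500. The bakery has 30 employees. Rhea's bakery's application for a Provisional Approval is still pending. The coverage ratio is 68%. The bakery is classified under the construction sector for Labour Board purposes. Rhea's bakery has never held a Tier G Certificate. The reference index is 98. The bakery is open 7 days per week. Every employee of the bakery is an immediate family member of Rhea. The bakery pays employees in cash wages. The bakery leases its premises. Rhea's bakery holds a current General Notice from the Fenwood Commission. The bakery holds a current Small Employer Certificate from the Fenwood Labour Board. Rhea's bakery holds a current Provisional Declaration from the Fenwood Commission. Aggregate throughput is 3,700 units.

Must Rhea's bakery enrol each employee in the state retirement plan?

Exception (a) fails — the employer operates from multiple sites.
Exception (b) is satisfied on its face — a current Small Employer Certificate is held; every employee is an immediate family member. But applying paragraphs (f)–(g): (f) operates against (b): a current General Waiver is held. (g), which would lift (f), does not operate here — aggregate throughput is 3,700 units, short of 4,760 units. So (b) is unavailable.
Exception (c) does not apply: no current Provisional Approval is held.
Exception (d) fails — employees are paid cash wages.
Exception (e): a current Provisional Declaration is held; assessed value is $98,500, under the $117,500 limit — every condition holds. As to paragraphs (i)–(m): (i) is triggered (a current General Notice is held), but is displaced by (j): (j) operates against (i): at least one employee exceeds 30 hours/week. (k) would limit (j) — the coverage ratio is 68%, meeting the 62% threshold — but (l) sets (k) aside: (l) operates against (k): the bakery is classified under the construction sector. (m), which would lift (l), is not triggered — there is no Tier G Certificate in force. (e) remains available.

No — exception (e) applies; Rhea's bakery is not required to enrol each employee in the state retirement plan.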